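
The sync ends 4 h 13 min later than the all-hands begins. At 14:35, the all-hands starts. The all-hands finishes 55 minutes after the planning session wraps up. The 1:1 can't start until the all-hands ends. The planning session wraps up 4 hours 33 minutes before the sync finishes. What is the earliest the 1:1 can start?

15:10

The sync ends at 14:35 + 253 min = 18:48.
The planning session ends at 18:48 − 273 min = 14:15.
The all-hands ends at 14:15 + 55 min = 15:10.
The 1:1 is bounded by the all-hands, so the earliest it can start is 15:10.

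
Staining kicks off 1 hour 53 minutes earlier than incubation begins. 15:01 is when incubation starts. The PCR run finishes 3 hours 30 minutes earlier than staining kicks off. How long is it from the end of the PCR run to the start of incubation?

Staining starts at 15:01 − 113 min = 13:08.
The PCR run ends at 13:08 − 210 min = 09:38.
From 09:38 to 15:01 is 5 hours 23 minutes.

5 hours 23 minutes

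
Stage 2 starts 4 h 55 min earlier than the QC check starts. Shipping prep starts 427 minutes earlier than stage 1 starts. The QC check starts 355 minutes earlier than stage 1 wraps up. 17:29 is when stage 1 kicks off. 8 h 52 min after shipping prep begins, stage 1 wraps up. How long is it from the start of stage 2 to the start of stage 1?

9 hours 5 minutes

Shipping prep starts at 17:29 − 427 min = 10:22.
Stage 1 ends at 10:22 + 532 min = 19:14.
The QC check starts at 19:14 − 355 min = 13:19.
Stage 2 starts at 13:19 − 295 min = 08:24.
From 08:24 to 17:29 is 9 hours 5 minutes.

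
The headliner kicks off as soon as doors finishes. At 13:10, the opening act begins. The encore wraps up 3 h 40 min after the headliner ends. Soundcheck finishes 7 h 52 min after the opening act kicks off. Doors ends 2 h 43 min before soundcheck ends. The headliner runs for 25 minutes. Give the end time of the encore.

22:24

Soundcheck ends at 13:10 + 472 min = 21:02.
Doors ends at 21:02 − 163 min = 18:19.
So the headliner starts at 18:19.
The headliner ends at 18:19 + 25 min = 18:44.
The encore ends at 18:44 + 220 min = 22:24.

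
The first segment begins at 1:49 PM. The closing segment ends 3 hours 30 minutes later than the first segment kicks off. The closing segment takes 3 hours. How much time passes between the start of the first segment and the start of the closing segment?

0.5 hours

The closing segment ends at 1:49 PM + 210 min = 5:19 PM.
The closing segment starts at 5:19 PM − 180 min = 2:19 PM.
From 1:49 PM to 2:19 PM is 0.5 hours.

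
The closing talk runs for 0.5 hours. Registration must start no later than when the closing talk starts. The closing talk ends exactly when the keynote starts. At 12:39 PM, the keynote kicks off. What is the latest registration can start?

The closing talk ends at 12:39 PM.
The closing talk starts at 12:39 PM − 30 min = 12:09 PM.
Registration is bounded by the closing talk, so the latest it can start is 12:09 PM.

12:09 PM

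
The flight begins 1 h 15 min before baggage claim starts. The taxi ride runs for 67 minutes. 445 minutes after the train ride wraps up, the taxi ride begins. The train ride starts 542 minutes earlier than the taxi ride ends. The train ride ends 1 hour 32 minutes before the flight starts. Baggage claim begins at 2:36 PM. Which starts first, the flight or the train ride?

The flight starts at 2:36 PM − 75 min = 1:21 PM.
The train ride ends at 1:21 PM − 92 min = 11:49 AM.
The taxi ride starts at 11:49 AM + 445 min = 7:14 PM.
The taxi ride ends at 7:14 PM + 67 min = 8:21 PM.
The train ride starts at 8:21 PM − 542 min = 11:19 AM.
The flight starts at 1:21 PM and the train ride starts at 11:19 AM, so the train ride is first.

the train ride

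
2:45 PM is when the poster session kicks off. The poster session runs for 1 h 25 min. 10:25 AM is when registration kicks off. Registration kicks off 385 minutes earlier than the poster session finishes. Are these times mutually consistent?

No

The poster session ends at 2:45 PM + 85 min = 4:10 PM.
Registration starts at 4:10 PM − 385 min = 9:45 AM.
But registration is also said to start at 10:25 AM — a 40-minute conflict.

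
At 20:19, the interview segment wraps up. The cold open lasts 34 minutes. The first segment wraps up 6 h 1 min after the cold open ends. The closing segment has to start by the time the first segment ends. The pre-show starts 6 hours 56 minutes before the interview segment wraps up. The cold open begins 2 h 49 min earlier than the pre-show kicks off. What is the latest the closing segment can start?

17:09

The pre-show starts at 20:19 − 416 min = 13:23.
The cold open starts at 13:23 − 169 min = 10:34.
The cold open ends at 10:34 + 34 min = 11:08.
The first segment ends at 11:08 + 361 min = 17:09.
The closing segment is bounded by the first segment, so the latest it can start is 17:09.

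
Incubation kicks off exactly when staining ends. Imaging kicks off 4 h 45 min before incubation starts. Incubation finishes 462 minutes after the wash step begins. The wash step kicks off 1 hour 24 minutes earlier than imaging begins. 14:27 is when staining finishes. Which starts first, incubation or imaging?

Incubation starts at 14:27.
Imaging starts at 14:27 − 285 min = 09:42.
Incubation starts at 14:27 and imaging starts at 09:42, so imaging is first.

imaging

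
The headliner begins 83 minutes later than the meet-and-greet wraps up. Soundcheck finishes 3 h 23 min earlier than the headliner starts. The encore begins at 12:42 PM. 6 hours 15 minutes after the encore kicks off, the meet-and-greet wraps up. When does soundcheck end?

4:57 PM

The meet-and-greet ends at 12:42 PM + 375 min = 6:57 PM.
The headliner starts at 6:57 PM + 83 min = 8:20 PM.
Soundcheck ends at 8:20 PM − 203 min = 4:57 PM.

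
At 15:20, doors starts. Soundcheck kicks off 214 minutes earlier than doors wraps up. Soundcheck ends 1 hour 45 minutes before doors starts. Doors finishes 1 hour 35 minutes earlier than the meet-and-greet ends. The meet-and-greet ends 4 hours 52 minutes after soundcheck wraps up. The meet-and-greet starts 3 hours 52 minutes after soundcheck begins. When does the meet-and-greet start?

Soundcheck ends at 15:20 − 105 min = 13:35.
The meet-and-greet ends at 13:35 + 292 min = 18:27.
Doors ends at 18:27 − 95 min = 16:52.
Soundcheck starts at 16:52 − 214 min = 13:18.
The meet-and-greet starts at 13:18 + 232 min = 17:10.

17:10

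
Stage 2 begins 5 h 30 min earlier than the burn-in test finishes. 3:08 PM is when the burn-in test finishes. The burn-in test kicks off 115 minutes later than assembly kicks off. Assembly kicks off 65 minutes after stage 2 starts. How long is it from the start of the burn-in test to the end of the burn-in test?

Stage 2 starts at 3:08 PM − 330 min = 9:38 AM.
Assembly starts at 9:38 AM + 65 min = 10:43 AM.
The burn-in test starts at 10:43 AM + 115 min = 12:38 PM.
From 12:38 PM to 3:08 PM is 150 minutes.

150 minutes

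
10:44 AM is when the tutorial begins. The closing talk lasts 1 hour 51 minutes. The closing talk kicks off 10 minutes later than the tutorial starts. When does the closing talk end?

The closing talk starts at 10:44 AM + 10 min = 10:54 AM.
The closing talk ends at 10:54 AM + 111 min = 12:45 PM.

12:45 PM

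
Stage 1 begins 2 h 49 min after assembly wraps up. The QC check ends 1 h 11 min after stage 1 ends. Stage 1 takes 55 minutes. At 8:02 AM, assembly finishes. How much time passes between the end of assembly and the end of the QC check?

Stage 1 starts at 8:02 AM + 169 min = 10:51 AM.
Stage 1 ends at 10:51 AM + 55 min = 11:46 AM.
The QC check ends at 11:46 AM + 71 min = 12:57 PM.
From 8:02 AM to 12:57 PM is 295 minutes.

295 minutes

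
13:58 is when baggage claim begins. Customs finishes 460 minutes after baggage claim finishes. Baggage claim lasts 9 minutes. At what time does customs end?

Baggage claim ends at 13:58 + 9 min = 14:07.
Customs ends at 14:07 + 460 min = 21:47.

21:47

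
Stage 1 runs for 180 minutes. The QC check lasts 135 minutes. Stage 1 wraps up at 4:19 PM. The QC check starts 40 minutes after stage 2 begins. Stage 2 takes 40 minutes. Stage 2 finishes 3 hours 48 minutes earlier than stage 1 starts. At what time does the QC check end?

Stage 1 starts at 4:19 PM − 180 min = 1:19 PM.
Stage 2 ends at 1:19 PM − 228 min = 9:31 AM.
Stage 2 starts at 9:31 AM − 40 min = 8:51 AM.
The QC check starts at 8:51 AM + 40 min = 9:31 AM.
The QC check ends at 9:31 AM + 135 min = 11:46 AM.

11:46 AM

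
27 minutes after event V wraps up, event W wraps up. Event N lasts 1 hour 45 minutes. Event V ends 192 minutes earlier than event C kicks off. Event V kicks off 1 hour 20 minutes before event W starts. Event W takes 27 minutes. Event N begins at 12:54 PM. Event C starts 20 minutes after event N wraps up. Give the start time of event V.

Event N ends at 12:54 PM + 105 min = 2:39 PM.
Event C starts at 2:39 PM + 20 min = 2:59 PM.
Event V ends at 2:59 PM − 192 min = 11:47 AM.
Event W ends at 11:47 AM + 27 min = 12:14 PM.
Event W starts at 12:14 PM − 27 min = 11:47 AM.
Event V starts at 11:47 AM − 80 min = 10:27 AM.

10:27 AM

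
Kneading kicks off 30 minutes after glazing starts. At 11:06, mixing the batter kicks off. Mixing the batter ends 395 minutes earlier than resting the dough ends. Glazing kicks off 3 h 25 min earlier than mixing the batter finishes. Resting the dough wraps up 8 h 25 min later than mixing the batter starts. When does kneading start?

Resting the dough ends at 11:06 + 505 min = 19:31.
Mixing the batter ends at 19:31 − 395 min = 12:56.
Glazing starts at 12:56 − 205 min = 09:31.
Kneading starts at 09:31 + 30 min = 10:01.

10:01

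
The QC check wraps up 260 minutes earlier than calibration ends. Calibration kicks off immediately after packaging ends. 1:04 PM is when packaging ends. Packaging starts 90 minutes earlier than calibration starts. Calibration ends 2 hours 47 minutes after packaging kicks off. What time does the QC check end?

10:01 AM

Calibration starts at 1:04 PM.
Packaging starts at 1:04 PM − 90 min = 11:34 AM.
Calibration ends at 11:34 AM + 167 min = 2:21 PM.
The QC check ends at 2:21 PM − 260 min = 10:01 AM.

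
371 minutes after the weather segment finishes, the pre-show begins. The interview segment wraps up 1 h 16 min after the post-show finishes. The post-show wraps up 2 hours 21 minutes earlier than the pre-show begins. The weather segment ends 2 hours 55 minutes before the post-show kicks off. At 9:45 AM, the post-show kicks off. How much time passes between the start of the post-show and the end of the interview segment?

131 minutes

The weather segment ends at 9:45 AM − 175 min = 6:50 AM.
The pre-show starts at 6:50 AM + 371 min = 1:01 PM.
The post-show ends at 1:01 PM − 141 min = 10:40 AM.
The interview segment ends at 10:40 AM + 76 min = 11:56 AM.
From 9:45 AM to 11:56 AM is 131 minutes.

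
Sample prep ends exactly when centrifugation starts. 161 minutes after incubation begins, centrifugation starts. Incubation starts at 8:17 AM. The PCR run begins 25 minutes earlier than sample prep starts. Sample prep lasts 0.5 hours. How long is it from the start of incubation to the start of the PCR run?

Centrifugation starts at 8:17 AM + 161 min = 10:58 AM.
So sample prep ends at 10:58 AM.
Sample prep starts at 10:58 AM − 30 min = 10:28 AM.
The PCR run starts at 10:28 AM − 25 min = 10:03 AM.
From 8:17 AM to 10:03 AM is 1 h 46 min.

1 h 46 min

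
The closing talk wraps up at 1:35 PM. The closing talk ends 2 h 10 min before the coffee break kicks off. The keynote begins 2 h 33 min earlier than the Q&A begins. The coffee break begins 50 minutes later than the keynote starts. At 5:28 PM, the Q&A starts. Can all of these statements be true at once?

Yes

The keynote starts at 5:28 PM − 153 min = 2:55 PM.
The coffee break starts at 2:55 PM + 50 min = 3:45 PM.
The closing talk ends at 3:45 PM − 130 min = 1:35 PM.
That matches the stated 1:35 PM, so the schedule is consistent.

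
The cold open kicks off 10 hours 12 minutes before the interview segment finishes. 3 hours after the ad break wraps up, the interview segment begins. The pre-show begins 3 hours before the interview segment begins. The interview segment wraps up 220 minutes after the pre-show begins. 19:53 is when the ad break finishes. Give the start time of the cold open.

The interview segment starts at 19:53 + 180 min = 22:53.
The pre-show starts at 22:53 − 180 min = 19:53.
The interview segment ends at 19:53 + 220 min = 23:33.
The cold open starts at 23:33 − 612 min = 13:21.

13:21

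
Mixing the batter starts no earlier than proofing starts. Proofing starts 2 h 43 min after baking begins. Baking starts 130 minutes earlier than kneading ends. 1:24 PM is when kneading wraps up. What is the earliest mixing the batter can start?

Baking starts at 1:24 PM − 130 min = 11:14 AM.
Proofing starts at 11:14 AM + 163 min = 1:57 PM.
Mixing the batter is bounded by proofing, so the earliest it can start is 1:57 PM.

1:57 PM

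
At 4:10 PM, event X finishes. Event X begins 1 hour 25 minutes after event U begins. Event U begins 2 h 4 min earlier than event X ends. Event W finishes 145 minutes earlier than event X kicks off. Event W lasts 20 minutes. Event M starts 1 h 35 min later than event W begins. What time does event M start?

2:21 PM

Event U starts at 4:10 PM − 124 min = 2:06 PM.
Event X starts at 2:06 PM + 85 min = 3:31 PM.
Event W ends at 3:31 PM − 145 min = 1:06 PM.
Event W starts at 1:06 PM − 20 min = 12:46 PM.
Event M starts at 12:46 PM + 95 min = 2:21 PM.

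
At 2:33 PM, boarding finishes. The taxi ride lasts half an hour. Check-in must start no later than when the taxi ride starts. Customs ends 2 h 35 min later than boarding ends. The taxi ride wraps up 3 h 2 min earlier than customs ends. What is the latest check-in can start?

1:36 PM

Customs ends at 2:33 PM + 155 min = 5:08 PM.
The taxi ride ends at 5:08 PM − 182 min = 2:06 PM.
The taxi ride starts at 2:06 PM − 30 min = 1:36 PM.
Check-in is bounded by the taxi ride, so the latest it can start is 1:36 PM.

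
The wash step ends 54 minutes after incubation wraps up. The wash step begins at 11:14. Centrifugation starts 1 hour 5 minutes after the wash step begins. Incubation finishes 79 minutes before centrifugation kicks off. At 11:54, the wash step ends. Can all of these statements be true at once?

Centrifugation starts at 11:14 + 65 min = 12:19.
Incubation ends at 12:19 − 79 min = 11:00.
The wash step ends at 11:00 + 54 min = 11:54.
That matches the stated 11:54, so the schedule is consistent.

Yes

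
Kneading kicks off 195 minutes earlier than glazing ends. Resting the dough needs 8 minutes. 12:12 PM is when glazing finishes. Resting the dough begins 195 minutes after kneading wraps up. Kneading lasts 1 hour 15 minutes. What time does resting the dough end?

Kneading starts at 12:12 PM − 195 min = 8:57 AM.
Kneading ends at 8:57 AM + 75 min = 10:12 AM.
Resting the dough starts at 10:12 AM + 195 min = 1:27 PM.
Resting the dough ends at 1:27 PM + 8 min = 1:35 PM.

1:35 PM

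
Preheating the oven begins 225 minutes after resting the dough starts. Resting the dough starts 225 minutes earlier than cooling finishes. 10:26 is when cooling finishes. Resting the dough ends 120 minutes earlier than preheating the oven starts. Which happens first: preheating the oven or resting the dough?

Resting the dough starts at 10:26 − 225 min = 06:41.
Preheating the oven starts at 06:41 + 225 min = 10:26.
Preheating the oven starts at 10:26 and resting the dough starts at 06:41, so resting the dough is first.

resting the dough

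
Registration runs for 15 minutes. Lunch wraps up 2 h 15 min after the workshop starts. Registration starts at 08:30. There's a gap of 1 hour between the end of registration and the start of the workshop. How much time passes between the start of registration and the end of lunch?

Registration ends at 08:30 + 15 min = 08:45.
The workshop starts at 08:45 + 60 min = 09:45.
Lunch ends at 09:45 + 135 min = 12:00.
From 08:30 to 12:00 is 3.5 hours.

3.5 hours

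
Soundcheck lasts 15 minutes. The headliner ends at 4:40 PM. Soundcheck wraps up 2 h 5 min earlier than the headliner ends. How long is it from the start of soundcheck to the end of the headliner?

2 h 20 min

Soundcheck ends at 4:40 PM − 125 min = 2:35 PM.
Soundcheck starts at 2:35 PM − 15 min = 2:20 PM.
From 2:20 PM to 4:40 PM is 2 h 20 min.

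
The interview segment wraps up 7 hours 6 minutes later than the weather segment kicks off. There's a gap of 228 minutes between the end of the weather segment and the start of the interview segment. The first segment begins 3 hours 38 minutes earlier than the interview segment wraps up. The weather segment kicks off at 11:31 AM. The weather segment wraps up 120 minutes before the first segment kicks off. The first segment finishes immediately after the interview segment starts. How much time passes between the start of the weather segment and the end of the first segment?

5 hours 16 minutes

The interview segment ends at 11:31 AM + 426 min = 6:37 PM.
The first segment starts at 6:37 PM − 218 min = 2:59 PM.
The weather segment ends at 2:59 PM − 120 min = 12:59 PM.
The interview segment starts at 12:59 PM + 228 min = 4:47 PM.
So the first segment ends at 4:47 PM.
From 11:31 AM to 4:47 PM is 5 hours 16 minutes.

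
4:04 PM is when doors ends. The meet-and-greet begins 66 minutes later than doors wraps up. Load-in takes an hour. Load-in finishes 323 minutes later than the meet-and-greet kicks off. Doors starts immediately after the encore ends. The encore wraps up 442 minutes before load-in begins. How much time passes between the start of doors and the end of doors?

113 minutes

The meet-and-greet starts at 4:04 PM + 66 min = 5:10 PM.
Load-in ends at 5:10 PM + 323 min = 10:33 PM.
Load-in starts at 10:33 PM − 60 min = 9:33 PM.
The encore ends at 9:33 PM − 442 min = 2:11 PM.
So doors starts at 2:11 PM.
From 2:11 PM to 4:04 PM is 113 minutes.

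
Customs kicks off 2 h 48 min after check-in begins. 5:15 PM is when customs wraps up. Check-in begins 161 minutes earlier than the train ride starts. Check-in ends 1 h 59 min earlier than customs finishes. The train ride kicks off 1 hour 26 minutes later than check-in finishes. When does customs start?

4:49 PM

Check-in ends at 5:15 PM − 119 min = 3:16 PM.
The train ride starts at 3:16 PM + 86 min = 4:42 PM.
Check-in starts at 4:42 PM − 161 min = 2:01 PM.
Customs starts at 2:01 PM + 168 min = 4:49 PM.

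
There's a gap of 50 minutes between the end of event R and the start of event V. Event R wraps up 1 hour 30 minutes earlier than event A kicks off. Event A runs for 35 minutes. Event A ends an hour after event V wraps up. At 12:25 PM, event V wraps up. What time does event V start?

12:10 PM

Event A ends at 12:25 PM + 60 min = 1:25 PM.
Event A starts at 1:25 PM − 35 min = 12:50 PM.
Event R ends at 12:50 PM − 90 min = 11:20 AM.
Event V starts at 11:20 AM + 50 min = 12:10 PM.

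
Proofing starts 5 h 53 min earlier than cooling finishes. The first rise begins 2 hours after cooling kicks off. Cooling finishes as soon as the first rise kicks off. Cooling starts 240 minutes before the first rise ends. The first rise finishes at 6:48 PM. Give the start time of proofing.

Cooling starts at 6:48 PM − 240 min = 2:48 PM.
The first rise starts at 2:48 PM + 120 min = 4:48 PM.
So cooling ends at 4:48 PM.
Proofing starts at 4:48 PM − 353 min = 10:55 AM.

10:55 AM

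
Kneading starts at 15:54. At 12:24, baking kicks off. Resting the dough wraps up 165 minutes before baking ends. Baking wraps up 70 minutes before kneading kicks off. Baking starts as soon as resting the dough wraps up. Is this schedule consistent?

Baking ends at 15:54 − 70 min = 14:44.
Resting the dough ends at 14:44 − 165 min = 11:59.
So baking starts at 11:59.
But baking is also said to start at 12:24 — a 25-minute conflict.

No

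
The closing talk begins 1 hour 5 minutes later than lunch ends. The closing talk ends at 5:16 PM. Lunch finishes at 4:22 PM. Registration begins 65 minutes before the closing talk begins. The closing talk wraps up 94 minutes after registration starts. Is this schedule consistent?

No

The closing talk starts at 4:22 PM + 65 min = 5:27 PM.
Registration starts at 5:27 PM − 65 min = 4:22 PM.
The closing talk ends at 4:22 PM + 94 min = 5:56 PM.
But the closing talk is also said to end at 5:16 PM — a 40-minute conflict.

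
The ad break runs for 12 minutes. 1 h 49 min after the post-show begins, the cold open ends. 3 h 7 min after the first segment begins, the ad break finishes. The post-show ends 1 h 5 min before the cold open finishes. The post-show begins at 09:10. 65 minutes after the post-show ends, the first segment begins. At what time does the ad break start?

13:54

The cold open ends at 09:10 + 109 min = 10:59.
The post-show ends at 10:59 − 65 min = 09:54.
The first segment starts at 09:54 + 65 min = 10:59.
The ad break ends at 10:59 + 187 min = 14:06.
The ad break starts at 14:06 − 12 min = 13:54.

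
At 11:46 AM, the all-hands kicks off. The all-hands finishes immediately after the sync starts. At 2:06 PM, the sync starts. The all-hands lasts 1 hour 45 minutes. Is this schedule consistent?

The all-hands ends at 2:06 PM.
The all-hands starts at 2:06 PM − 105 min = 12:21 PM.
But the all-hands is also said to start at 11:46 AM — a 35-minute conflict.

No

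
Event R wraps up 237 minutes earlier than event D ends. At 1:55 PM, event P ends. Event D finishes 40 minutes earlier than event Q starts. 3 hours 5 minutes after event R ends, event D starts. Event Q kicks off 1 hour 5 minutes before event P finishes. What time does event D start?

11:18 AM

Event Q starts at 1:55 PM − 65 min = 12:50 PM.
Event D ends at 12:50 PM − 40 min = 12:10 PM.
Event R ends at 12:10 PM − 237 min = 8:13 AM.
Event D starts at 8:13 AM + 185 min = 11:18 AM.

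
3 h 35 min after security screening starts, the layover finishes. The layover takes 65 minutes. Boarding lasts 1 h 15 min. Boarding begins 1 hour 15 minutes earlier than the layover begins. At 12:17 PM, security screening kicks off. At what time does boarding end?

2:47 PM

The layover ends at 12:17 PM + 215 min = 3:52 PM.
The layover starts at 3:52 PM − 65 min = 2:47 PM.
Boarding starts at 2:47 PM − 75 min = 1:32 PM.
Boarding ends at 1:32 PM + 75 min = 2:47 PM.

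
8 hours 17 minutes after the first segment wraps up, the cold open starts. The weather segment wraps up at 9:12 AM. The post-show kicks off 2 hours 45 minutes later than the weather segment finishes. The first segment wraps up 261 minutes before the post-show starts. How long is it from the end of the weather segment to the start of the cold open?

6 hours 41 minutes

The post-show starts at 9:12 AM + 165 min = 11:57 AM.
The first segment ends at 11:57 AM − 261 min = 7:36 AM.
The cold open starts at 7:36 AM + 497 min = 3:53 PM.
From 9:12 AM to 3:53 PM is 6 hours 41 minutes.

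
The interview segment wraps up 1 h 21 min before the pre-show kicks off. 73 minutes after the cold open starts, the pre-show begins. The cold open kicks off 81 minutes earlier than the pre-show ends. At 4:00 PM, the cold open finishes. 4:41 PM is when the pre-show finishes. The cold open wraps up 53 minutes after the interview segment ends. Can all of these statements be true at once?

The cold open starts at 4:41 PM − 81 min = 3:20 PM.
The pre-show starts at 3:20 PM + 73 min = 4:33 PM.
The interview segment ends at 4:33 PM − 81 min = 3:12 PM.
The cold open ends at 3:12 PM + 53 min = 4:05 PM.
But the cold open is also said to end at 4:00 PM — a 5-minute conflict.

No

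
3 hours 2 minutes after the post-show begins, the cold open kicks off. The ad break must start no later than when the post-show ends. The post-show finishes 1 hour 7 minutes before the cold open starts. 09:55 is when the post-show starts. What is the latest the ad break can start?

11:50

The cold open starts at 09:55 + 182 min = 12:57.
The post-show ends at 12:57 − 67 min = 11:50.
The ad break is bounded by the post-show, so the latest it can start is 11:50.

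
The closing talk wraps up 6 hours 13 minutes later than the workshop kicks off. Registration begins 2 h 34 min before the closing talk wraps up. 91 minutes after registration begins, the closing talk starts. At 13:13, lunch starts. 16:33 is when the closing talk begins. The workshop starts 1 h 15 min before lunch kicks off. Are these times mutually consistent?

No

The workshop starts at 13:13 − 75 min = 11:58.
The closing talk ends at 11:58 + 373 min = 18:11.
Registration starts at 18:11 − 154 min = 15:37.
The closing talk starts at 15:37 + 91 min = 17:08.
But the closing talk is also said to start at 16:33 — a 35-minute conflict.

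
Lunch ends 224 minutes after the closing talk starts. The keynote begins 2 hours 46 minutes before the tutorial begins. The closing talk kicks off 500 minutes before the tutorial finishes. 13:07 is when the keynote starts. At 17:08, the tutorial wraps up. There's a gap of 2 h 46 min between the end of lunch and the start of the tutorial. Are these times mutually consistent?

The closing talk starts at 17:08 − 500 min = 08:48.
Lunch ends at 08:48 + 224 min = 12:32.
The tutorial starts at 12:32 + 166 min = 15:18.
The keynote starts at 15:18 − 166 min = 12:32.
But the keynote is also said to start at 13:07 — a 35-minute conflict.

No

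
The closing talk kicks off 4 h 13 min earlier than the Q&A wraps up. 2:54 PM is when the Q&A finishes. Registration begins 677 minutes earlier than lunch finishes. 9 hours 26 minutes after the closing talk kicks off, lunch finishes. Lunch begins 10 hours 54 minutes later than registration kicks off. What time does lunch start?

The closing talk starts at 2:54 PM − 253 min = 10:41 AM.
Lunch ends at 10:41 AM + 566 min = 8:07 PM.
Registration starts at 8:07 PM − 677 min = 8:50 AM.
Lunch starts at 8:50 AM + 654 min = 7:44 PM.

7:44 PM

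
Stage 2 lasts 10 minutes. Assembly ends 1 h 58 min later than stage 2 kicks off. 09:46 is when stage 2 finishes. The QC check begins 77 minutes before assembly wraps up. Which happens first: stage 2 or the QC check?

Stage 2 starts at 09:46 − 10 min = 09:36.
Assembly ends at 09:36 + 118 min = 11:34.
The QC check starts at 11:34 − 77 min = 10:17.
Stage 2 starts at 09:36 and the QC check starts at 10:17, so stage 2 is first.

stage 2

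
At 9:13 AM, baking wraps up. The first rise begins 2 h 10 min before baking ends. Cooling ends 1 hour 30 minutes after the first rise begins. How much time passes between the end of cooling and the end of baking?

40 minutes

The first rise starts at 9:13 AM − 130 min = 7:03 AM.
Cooling ends at 7:03 AM + 90 min = 8:33 AM.
From 8:33 AM to 9:13 AM is 40 minutes.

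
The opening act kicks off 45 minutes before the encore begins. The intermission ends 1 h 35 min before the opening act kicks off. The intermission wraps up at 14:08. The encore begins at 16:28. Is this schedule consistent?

The opening act starts at 16:28 − 45 min = 15:43.
The intermission ends at 15:43 − 95 min = 14:08.
That matches the stated 14:08, so the schedule is consistent.

Yes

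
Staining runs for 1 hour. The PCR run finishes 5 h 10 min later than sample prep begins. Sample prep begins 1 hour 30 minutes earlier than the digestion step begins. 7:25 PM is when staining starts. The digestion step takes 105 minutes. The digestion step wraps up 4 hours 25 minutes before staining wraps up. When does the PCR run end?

5:55 PM

Staining ends at 7:25 PM + 60 min = 8:25 PM.
The digestion step ends at 8:25 PM − 265 min = 4:00 PM.
The digestion step starts at 4:00 PM − 105 min = 2:15 PM.
Sample prep starts at 2:15 PM − 90 min = 12:45 PM.
The PCR run ends at 12:45 PM + 310 min = 5:55 PM.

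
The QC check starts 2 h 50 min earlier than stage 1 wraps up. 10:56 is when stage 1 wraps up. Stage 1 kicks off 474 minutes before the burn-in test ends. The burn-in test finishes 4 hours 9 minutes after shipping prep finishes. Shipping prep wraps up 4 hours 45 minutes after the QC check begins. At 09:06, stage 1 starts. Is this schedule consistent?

Yes

The QC check starts at 10:56 − 170 min = 08:06.
Shipping prep ends at 08:06 + 285 min = 12:51.
The burn-in test ends at 12:51 + 249 min = 17:00.
Stage 1 starts at 17:00 − 474 min = 09:06.
That matches the stated 09:06, so the schedule is consistent.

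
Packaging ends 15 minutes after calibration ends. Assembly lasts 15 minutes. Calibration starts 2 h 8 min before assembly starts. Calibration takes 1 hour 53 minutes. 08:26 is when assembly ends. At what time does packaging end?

Assembly starts at 08:26 − 15 min = 08:11.
Calibration starts at 08:11 − 128 min = 06:03.
Calibration ends at 06:03 + 113 min = 07:56.
Packaging ends at 07:56 + 15 min = 08:11.

08:11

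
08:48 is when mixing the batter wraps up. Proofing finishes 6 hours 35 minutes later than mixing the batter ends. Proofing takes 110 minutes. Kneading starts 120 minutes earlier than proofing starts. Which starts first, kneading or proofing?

Proofing ends at 08:48 + 395 min = 15:23.
Proofing starts at 15:23 − 110 min = 13:33.
Kneading starts at 13:33 − 120 min = 11:33.
Kneading starts at 11:33 and proofing starts at 13:33, so kneading is first.

kneading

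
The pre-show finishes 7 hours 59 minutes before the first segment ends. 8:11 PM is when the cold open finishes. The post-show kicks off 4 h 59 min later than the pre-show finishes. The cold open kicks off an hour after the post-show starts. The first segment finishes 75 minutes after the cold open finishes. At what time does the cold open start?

The first segment ends at 8:11 PM + 75 min = 9:26 PM.
The pre-show ends at 9:26 PM − 479 min = 1:27 PM.
The post-show starts at 1:27 PM + 299 min = 6:26 PM.
The cold open starts at 6:26 PM + 60 min = 7:26 PM.

7:26 PM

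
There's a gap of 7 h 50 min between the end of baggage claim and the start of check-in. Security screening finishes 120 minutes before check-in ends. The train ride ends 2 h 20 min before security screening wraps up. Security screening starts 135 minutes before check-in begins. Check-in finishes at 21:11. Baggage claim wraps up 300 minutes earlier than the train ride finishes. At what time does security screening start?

17:26

Security screening ends at 21:11 − 120 min = 19:11.
The train ride ends at 19:11 − 140 min = 16:51.
Baggage claim ends at 16:51 − 300 min = 11:51.
Check-in starts at 11:51 + 470 min = 19:41.
Security screening starts at 19:41 − 135 min = 17:26.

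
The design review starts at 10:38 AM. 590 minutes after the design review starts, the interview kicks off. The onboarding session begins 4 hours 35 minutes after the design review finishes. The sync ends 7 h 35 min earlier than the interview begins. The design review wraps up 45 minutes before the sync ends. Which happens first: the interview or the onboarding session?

The interview starts at 10:38 AM + 590 min = 8:28 PM.
The sync ends at 8:28 PM − 455 min = 12:53 PM.
The design review ends at 12:53 PM − 45 min = 12:08 PM.
The onboarding session starts at 12:08 PM + 275 min = 4:43 PM.
The interview starts at 8:28 PM and the onboarding session starts at 4:43 PM, so the onboarding session is first.

the onboarding session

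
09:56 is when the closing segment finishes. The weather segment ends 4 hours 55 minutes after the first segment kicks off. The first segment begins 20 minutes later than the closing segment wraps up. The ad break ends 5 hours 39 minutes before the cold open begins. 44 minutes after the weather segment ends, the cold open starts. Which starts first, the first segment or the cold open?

the first segment

The first segment starts at 09:56 + 20 min = 10:16.
The weather segment ends at 10:16 + 295 min = 15:11.
The cold open starts at 15:11 + 44 min = 15:55.
The first segment starts at 10:16 and the cold open starts at 15:55, so the first segment is first.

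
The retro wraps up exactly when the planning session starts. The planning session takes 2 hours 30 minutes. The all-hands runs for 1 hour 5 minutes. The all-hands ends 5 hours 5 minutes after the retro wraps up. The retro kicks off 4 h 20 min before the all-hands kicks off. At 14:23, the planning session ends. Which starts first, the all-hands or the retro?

The planning session starts at 14:23 − 150 min = 11:53.
So the retro ends at 11:53.
The all-hands ends at 11:53 + 305 min = 16:58.
The all-hands starts at 16:58 − 65 min = 15:53.
The retro starts at 15:53 − 260 min = 11:33.
The all-hands starts at 15:53 and the retro starts at 11:33, so the retro is first.

the retro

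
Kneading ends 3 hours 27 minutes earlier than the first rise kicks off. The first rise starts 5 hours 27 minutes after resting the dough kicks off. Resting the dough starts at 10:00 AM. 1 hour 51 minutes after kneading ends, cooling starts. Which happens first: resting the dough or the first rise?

resting the dough

The first rise starts at 10:00 AM + 327 min = 3:27 PM.
Resting the dough starts at 10:00 AM and the first rise starts at 3:27 PM, so resting the dough is first.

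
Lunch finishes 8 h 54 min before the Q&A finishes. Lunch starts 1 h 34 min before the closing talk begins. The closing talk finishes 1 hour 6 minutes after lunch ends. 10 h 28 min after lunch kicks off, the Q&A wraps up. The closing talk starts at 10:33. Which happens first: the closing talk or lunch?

lunch

Lunch starts at 10:33 − 94 min = 08:59.
The closing talk starts at 10:33 and lunch starts at 08:59, so lunch is first.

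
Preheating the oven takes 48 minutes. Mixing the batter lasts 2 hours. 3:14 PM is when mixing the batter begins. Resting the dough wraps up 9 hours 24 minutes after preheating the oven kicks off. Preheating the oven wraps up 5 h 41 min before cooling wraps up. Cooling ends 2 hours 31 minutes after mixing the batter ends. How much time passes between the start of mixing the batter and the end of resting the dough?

7 hours 26 minutes

Mixing the batter ends at 3:14 PM + 120 min = 5:14 PM.
Cooling ends at 5:14 PM + 151 min = 7:45 PM.
Preheating the oven ends at 7:45 PM − 341 min = 2:04 PM.
Preheating the oven starts at 2:04 PM − 48 min = 1:16 PM.
Resting the dough ends at 1:16 PM + 564 min = 10:40 PM.
From 3:14 PM to 10:40 PM is 7 hours 26 minutes.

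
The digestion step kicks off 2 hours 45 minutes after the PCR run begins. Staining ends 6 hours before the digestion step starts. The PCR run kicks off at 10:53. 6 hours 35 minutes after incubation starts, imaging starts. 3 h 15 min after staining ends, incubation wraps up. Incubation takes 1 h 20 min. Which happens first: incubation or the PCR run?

incubation

The digestion step starts at 10:53 + 165 min = 13:38.
Staining ends at 13:38 − 360 min = 07:38.
Incubation ends at 07:38 + 195 min = 10:53.
Incubation starts at 10:53 − 80 min = 09:33.
Incubation starts at 09:33 and the PCR run starts at 10:53, so incubation is first.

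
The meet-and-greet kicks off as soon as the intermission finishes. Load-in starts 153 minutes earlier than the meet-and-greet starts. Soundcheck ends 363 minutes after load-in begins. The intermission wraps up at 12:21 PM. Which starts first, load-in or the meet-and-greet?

The meet-and-greet starts at 12:21 PM.
Load-in starts at 12:21 PM − 153 min = 9:48 AM.
Load-in starts at 9:48 AM and the meet-and-greet starts at 12:21 PM, so load-in is first.

load-in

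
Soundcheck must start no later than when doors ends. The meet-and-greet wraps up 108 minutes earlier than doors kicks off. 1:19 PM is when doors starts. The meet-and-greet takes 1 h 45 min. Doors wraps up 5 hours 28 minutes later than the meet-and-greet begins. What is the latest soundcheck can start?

3:14 PM

The meet-and-greet ends at 1:19 PM − 108 min = 11:31 AM.
The meet-and-greet starts at 11:31 AM − 105 min = 9:46 AM.
Doors ends at 9:46 AM + 328 min = 3:14 PM.
Soundcheck is bounded by doors, so the latest it can start is 3:14 PM.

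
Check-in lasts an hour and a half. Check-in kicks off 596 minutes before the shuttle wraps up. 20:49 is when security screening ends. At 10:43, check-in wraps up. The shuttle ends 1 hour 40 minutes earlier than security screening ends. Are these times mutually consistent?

Yes

The shuttle ends at 20:49 − 100 min = 19:09.
Check-in starts at 19:09 − 596 min = 09:13.
Check-in ends at 09:13 + 90 min = 10:43.
That matches the stated 10:43, so the schedule is consistent.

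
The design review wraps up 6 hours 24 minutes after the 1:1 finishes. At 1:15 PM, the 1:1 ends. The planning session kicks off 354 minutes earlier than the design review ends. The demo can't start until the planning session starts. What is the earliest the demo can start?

The design review ends at 1:15 PM + 384 min = 7:39 PM.
The planning session starts at 7:39 PM − 354 min = 1:45 PM.
The demo is bounded by the planning session, so the earliest it can start is 1:45 PM.

1:45 PM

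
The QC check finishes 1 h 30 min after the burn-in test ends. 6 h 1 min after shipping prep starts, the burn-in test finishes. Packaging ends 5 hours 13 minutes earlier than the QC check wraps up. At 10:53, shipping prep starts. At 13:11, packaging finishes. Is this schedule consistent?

Yes

The burn-in test ends at 10:53 + 361 min = 16:54.
The QC check ends at 16:54 + 90 min = 18:24.
Packaging ends at 18:24 − 313 min = 13:11.
That matches the stated 13:11, so the schedule is consistent.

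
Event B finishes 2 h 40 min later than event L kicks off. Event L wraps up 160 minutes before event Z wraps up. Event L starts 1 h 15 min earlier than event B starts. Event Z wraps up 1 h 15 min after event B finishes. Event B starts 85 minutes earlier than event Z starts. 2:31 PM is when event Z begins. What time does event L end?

Event B starts at 2:31 PM − 85 min = 1:06 PM.
Event L starts at 1:06 PM − 75 min = 11:51 AM.
Event B ends at 11:51 AM + 160 min = 2:31 PM.
Event Z ends at 2:31 PM + 75 min = 3:46 PM.
Event L ends at 3:46 PM − 160 min = 1:06 PM.

1:06 PM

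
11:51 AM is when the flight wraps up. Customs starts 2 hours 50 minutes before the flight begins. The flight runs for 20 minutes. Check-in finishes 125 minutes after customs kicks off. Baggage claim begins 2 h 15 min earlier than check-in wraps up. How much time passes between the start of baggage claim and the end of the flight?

The flight starts at 11:51 AM − 20 min = 11:31 AM.
Customs starts at 11:31 AM − 170 min = 8:41 AM.
Check-in ends at 8:41 AM + 125 min = 10:46 AM.
Baggage claim starts at 10:46 AM − 135 min = 8:31 AM.
From 8:31 AM to 11:51 AM is 3 hours 20 minutes.

3 hours 20 minutes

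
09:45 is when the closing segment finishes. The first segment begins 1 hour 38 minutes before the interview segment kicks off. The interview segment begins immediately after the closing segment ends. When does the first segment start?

08:07

The interview segment starts at 09:45.
The first segment starts at 09:45 − 98 min = 08:07.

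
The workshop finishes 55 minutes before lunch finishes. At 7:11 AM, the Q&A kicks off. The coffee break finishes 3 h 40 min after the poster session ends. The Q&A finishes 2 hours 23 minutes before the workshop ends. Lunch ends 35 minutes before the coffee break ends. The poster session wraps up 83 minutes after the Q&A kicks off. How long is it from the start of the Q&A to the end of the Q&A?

1 h 10 min

The poster session ends at 7:11 AM + 83 min = 8:34 AM.
The coffee break ends at 8:34 AM + 220 min = 12:14 PM.
Lunch ends at 12:14 PM − 35 min = 11:39 AM.
The workshop ends at 11:39 AM − 55 min = 10:44 AM.
The Q&A ends at 10:44 AM − 143 min = 8:21 AM.
From 7:11 AM to 8:21 AM is 1 h 10 min.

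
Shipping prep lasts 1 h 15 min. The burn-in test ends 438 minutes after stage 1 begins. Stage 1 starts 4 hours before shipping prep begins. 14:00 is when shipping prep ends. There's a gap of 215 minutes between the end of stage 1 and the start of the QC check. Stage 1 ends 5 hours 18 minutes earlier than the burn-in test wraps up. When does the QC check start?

Shipping prep starts at 14:00 − 75 min = 12:45.
Stage 1 starts at 12:45 − 240 min = 08:45.
The burn-in test ends at 08:45 + 438 min = 16:03.
Stage 1 ends at 16:03 − 318 min = 10:45.
The QC check starts at 10:45 + 215 min = 14:20.

14:20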